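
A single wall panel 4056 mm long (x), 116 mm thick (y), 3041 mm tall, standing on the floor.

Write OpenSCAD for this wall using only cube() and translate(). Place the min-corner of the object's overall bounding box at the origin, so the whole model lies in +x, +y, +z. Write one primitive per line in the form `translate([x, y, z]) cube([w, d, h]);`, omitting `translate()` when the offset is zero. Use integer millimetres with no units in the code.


cube([4056, 116, 3041]);


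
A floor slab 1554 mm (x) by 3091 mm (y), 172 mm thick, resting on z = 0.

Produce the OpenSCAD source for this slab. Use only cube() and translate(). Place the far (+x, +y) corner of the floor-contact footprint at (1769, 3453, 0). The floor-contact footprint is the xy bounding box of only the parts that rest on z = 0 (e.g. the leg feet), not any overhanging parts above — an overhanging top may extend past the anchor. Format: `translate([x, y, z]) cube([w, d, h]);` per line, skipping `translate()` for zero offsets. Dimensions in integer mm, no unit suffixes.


translate([215, 362, 0]) cube([1554, 3091, 172]);


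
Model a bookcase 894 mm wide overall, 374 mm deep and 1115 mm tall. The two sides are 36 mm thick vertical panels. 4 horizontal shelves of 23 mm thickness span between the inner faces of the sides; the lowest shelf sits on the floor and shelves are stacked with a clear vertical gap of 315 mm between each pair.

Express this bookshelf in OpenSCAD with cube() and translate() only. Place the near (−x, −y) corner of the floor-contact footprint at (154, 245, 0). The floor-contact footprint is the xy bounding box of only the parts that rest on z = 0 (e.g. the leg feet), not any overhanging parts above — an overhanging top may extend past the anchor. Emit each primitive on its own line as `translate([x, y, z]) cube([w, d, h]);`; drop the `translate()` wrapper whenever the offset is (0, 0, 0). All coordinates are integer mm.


translate([154, 245, 0]) cube([36, 374, 1115]);
translate([1012, 245, 0]) cube([36, 374, 1115]);
translate([190, 245, 0]) cube([822, 374, 23]);
translate([190, 245, 338]) cube([822, 374, 23]);
translate([190, 245, 676]) cube([822, 374, 23]);
translate([190, 245, 1014]) cube([822, 374, 23]);


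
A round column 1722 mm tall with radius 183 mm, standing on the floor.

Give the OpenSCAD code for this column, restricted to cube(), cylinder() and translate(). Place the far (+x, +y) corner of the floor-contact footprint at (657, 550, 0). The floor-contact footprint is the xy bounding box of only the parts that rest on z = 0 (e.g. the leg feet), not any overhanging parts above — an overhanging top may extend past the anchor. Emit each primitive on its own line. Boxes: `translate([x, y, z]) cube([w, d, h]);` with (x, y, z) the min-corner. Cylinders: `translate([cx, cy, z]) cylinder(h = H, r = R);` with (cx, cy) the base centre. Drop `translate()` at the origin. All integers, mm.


translate([474, 367, 0]) cylinder(h = 1722, r = 183);


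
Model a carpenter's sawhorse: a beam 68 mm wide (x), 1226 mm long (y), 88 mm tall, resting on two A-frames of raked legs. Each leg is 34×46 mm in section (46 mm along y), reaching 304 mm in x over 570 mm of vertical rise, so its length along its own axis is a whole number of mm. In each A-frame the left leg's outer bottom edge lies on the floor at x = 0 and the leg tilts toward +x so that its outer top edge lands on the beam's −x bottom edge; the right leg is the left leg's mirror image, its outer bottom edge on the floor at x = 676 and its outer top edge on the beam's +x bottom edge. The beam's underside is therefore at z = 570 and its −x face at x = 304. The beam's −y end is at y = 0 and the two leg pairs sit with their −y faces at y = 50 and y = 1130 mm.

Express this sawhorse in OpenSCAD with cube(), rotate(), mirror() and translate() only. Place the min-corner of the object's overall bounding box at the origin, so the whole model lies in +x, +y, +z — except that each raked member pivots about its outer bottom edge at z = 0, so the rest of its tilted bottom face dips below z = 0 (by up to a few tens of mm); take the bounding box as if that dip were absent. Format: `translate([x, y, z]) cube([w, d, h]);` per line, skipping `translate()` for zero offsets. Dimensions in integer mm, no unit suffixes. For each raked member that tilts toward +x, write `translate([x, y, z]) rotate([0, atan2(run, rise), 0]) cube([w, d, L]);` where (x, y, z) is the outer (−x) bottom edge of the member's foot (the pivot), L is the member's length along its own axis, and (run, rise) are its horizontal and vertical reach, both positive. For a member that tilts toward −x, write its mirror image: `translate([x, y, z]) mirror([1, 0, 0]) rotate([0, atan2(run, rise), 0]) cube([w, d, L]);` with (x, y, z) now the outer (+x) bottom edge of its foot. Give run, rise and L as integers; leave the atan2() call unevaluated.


// leg length = √(304² + 570²) = 646
// right-leg outer foot x = 2·304 + 68 = 676
// beam min-corner = (304, 0, 570)
translate([304, 0, 570]) cube([68, 1226, 88]);
translate([0, 50, 0]) rotate([0, atan2(304, 570), 0]) cube([34, 46, 646]);
translate([676, 50, 0]) mirror([1, 0, 0]) rotate([0, atan2(304, 570), 0]) cube([34, 46, 646]);
translate([0, 1130, 0]) rotate([0, atan2(304, 570), 0]) cube([34, 46, 646]);
translate([676, 1130, 0]) mirror([1, 0, 0]) rotate([0, atan2(304, 570), 0]) cube([34, 46, 646]);


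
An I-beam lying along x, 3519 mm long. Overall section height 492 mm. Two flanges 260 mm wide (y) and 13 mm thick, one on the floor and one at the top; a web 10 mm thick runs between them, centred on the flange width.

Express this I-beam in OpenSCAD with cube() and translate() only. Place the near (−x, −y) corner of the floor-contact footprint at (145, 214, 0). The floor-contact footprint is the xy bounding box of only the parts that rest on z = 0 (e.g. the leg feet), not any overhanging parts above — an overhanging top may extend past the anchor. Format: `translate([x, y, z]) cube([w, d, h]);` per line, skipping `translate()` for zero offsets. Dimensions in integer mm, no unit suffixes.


translate([145, 214, 0]) cube([3519, 260, 13]);
translate([145, 339, 13]) cube([3519, 10, 466]);
translate([145, 214, 479]) cube([3519, 260, 13]);


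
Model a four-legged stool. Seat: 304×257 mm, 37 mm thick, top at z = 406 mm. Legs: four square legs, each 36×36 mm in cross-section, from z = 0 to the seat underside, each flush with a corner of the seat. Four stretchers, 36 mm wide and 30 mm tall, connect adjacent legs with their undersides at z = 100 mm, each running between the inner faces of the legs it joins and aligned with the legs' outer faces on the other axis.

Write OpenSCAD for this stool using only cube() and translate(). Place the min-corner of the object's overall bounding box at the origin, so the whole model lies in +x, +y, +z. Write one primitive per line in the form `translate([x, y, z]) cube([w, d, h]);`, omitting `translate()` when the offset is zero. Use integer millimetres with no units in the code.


// leg_h = 406 - 37 = 369
// stretcher span = 304 - 2*36 = 232
translate([0, 0, 369]) cube([304, 257, 37]);
cube([36, 36, 369]);
translate([268, 0, 0]) cube([36, 36, 369]);
translate([0, 221, 0]) cube([36, 36, 369]);
translate([268, 221, 0]) cube([36, 36, 369]);
translate([36, 0, 100]) cube([232, 36, 30]);
translate([36, 221, 100]) cube([232, 36, 30]);
translate([0, 36, 100]) cube([36, 185, 30]);
translate([268, 36, 100]) cube([36, 185, 30]);


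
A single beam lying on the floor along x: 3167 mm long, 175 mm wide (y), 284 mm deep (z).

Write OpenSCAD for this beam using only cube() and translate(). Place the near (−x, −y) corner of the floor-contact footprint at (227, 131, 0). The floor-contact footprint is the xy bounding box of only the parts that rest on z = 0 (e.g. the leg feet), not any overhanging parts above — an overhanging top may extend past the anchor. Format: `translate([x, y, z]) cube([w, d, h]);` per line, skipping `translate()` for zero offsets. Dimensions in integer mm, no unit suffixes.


translate([227, 131, 0]) cube([3167, 175, 284]);


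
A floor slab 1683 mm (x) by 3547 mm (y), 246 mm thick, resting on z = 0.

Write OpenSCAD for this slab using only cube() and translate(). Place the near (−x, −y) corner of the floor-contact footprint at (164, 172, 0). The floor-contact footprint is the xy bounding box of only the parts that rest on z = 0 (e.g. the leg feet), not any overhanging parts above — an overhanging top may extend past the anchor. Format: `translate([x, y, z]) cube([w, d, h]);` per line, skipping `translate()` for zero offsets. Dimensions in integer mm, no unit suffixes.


translate([164, 172, 0]) cube([1683, 3547, 246]);


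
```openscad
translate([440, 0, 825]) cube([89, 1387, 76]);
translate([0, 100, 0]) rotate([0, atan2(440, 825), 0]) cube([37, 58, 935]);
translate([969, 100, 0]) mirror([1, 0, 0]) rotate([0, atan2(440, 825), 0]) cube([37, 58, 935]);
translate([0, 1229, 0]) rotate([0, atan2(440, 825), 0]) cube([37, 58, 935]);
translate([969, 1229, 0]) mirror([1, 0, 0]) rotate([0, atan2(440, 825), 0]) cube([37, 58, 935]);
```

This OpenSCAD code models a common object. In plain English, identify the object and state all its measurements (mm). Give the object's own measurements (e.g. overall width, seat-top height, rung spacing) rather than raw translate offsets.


A sawhorse. A 89×1387×76 mm beam (x, y, z) sits on two A-frame leg pairs. Each pair is two raked legs of 37×58 mm section (58 mm along y) splaying symmetrically in x. Each leg rises 825 mm vertically over 440 mm of horizontal reach and is 935 mm long along its own axis. Every leg's outer bottom edge rests on the floor and its outer top edge meets a bottom edge of the beam — the left legs (tilting toward +x) meet the beam's −x bottom edge, the right legs (their mirror images, tilting toward −x) meet its +x bottom edge — so the leg tops tuck under the beam, the beam's underside is 825 mm above the floor, and the feet are 969 mm apart outside-to-outside with the beam centred between them. The two leg pairs are set in 100 mm from either end of the beam.


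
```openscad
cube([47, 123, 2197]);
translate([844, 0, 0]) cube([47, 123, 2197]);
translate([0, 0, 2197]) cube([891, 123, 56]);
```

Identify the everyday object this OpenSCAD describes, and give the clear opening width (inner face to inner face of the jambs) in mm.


A door frame. The clear opening width is 797 mm.

Two 2197 mm tall posts with a header on top — a door frame. The left jamb is 47 mm wide at x = 0; the right jamb starts at x = 844. The clear opening is 844 − 47 = 797 mm.


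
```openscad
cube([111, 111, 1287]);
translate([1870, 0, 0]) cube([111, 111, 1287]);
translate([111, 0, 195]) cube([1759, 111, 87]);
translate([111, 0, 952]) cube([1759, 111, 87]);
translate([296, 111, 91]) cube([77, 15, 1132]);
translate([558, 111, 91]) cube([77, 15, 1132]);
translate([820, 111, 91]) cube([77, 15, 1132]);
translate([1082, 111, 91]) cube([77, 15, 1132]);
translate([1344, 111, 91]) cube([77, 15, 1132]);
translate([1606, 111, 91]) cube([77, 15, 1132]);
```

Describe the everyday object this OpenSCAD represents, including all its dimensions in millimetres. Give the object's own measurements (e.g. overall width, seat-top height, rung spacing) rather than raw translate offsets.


A fence section. Two 111×111 mm posts, 1287 mm tall, stand on the floor with a clear span of 1759 mm between their inner faces. Two horizontal rails of 111×87 mm section span the gap between the posts with their undersides at z = 195 mm and z = 952 mm, flush with the posts' −y face. 6 pickets, each 77 mm wide, 15 mm thick and 1132 mm tall, are fixed to the +y face of the rails with their bottoms at z = 91 mm, spaced across the span with a 185 mm gap after the −x post and between neighbouring pickets, with 187 mm left before the +x post.


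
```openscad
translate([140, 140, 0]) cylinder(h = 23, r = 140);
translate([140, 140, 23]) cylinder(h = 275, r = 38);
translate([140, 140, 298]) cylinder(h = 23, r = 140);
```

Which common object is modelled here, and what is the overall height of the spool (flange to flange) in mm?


A spool. The overall height is 321 mm.

Three coaxial cylinders, large–small–large — a spool. Two 23 mm flanges and a 275 mm core give 23 + 275 + 23 = 321 mm.


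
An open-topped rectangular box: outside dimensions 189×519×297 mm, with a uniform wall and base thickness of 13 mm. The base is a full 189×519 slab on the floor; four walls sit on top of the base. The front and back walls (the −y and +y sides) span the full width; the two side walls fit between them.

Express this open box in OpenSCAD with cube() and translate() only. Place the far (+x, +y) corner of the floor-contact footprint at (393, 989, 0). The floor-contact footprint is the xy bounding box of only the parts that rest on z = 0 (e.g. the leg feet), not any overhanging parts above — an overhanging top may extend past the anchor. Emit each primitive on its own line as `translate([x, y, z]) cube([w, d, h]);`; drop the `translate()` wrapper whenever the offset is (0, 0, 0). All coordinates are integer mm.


translate([204, 470, 0]) cube([189, 519, 13]);
translate([204, 470, 13]) cube([189, 13, 284]);
translate([204, 976, 13]) cube([189, 13, 284]);
translate([204, 483, 13]) cube([13, 493, 284]);
translate([380, 483, 13]) cube([13, 493, 284]);


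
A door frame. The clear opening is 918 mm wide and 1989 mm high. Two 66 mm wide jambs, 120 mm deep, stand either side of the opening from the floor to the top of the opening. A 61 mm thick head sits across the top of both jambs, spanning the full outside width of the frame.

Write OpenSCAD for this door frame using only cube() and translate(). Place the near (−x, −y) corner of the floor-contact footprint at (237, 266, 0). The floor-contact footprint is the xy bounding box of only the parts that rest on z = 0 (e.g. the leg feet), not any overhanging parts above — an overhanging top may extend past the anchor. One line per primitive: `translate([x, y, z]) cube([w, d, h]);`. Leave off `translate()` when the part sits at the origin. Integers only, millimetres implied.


translate([237, 266, 0]) cube([66, 120, 1989]);
translate([1221, 266, 0]) cube([66, 120, 1989]);
translate([237, 266, 1989]) cube([1050, 120, 61]);


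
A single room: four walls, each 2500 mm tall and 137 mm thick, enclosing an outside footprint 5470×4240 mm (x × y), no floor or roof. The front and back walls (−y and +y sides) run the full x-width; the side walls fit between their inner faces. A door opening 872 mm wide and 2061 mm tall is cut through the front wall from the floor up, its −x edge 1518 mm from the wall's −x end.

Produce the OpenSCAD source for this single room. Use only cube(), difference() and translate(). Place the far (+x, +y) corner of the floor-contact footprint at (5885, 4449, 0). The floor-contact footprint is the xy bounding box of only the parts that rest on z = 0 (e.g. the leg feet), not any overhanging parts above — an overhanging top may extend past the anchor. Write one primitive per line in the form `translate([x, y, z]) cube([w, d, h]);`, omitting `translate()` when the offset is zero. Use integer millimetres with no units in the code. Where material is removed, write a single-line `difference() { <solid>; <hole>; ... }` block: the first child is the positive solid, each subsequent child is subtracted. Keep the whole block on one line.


difference() { translate([415, 209, 0]) cube([5470, 137, 2500]); translate([1933, 209, 0]) cube([872, 137, 2061]); }
translate([415, 4312, 0]) cube([5470, 137, 2500]);
translate([415, 346, 0]) cube([137, 3966, 2500]);
translate([5748, 346, 0]) cube([137, 3966, 2500]);


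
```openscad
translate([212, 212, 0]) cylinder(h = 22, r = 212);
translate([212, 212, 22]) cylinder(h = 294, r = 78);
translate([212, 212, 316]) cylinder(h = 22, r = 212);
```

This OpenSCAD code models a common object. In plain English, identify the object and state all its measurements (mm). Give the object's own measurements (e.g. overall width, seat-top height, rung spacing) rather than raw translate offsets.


A spool: two coaxial disc flanges of radius 212 mm and thickness 22 mm, joined by a core cylinder of radius 78 mm and height 294 mm. The lower flange rests on z = 0 and the three cylinders share a vertical axis.


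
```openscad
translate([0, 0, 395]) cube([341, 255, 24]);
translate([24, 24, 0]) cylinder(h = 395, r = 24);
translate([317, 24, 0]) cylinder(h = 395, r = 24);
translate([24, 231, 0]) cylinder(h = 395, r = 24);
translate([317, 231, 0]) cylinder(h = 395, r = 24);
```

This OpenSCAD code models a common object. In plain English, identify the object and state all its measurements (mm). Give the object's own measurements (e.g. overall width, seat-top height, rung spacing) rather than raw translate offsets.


A four-legged stool. The seat is a 341×255×24 mm slab whose top surface is at z = 419 mm; four round legs, each 48 mm in diameter, run from the floor (z = 0) to the underside of the seat, each leg's axis is inset half a diameter from the nearest pair of seat edges (so the leg's bounding box is flush with the corner).


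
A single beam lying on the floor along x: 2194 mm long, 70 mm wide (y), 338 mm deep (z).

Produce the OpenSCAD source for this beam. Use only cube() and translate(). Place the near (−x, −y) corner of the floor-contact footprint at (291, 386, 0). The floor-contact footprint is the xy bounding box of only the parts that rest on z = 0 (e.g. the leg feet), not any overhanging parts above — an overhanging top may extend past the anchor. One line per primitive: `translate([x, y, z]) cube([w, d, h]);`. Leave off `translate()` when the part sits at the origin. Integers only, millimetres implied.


translate([291, 386, 0]) cube([2194, 70, 338]);


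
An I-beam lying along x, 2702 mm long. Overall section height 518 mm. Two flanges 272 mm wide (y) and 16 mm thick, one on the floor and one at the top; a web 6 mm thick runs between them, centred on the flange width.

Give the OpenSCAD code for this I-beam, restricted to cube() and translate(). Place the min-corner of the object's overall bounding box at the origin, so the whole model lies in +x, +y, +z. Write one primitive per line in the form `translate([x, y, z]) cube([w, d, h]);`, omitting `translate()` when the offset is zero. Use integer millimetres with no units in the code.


cube([2702, 272, 16]);
translate([0, 133, 16]) cube([2702, 6, 486]);
translate([0, 0, 502]) cube([2702, 272, 16]);


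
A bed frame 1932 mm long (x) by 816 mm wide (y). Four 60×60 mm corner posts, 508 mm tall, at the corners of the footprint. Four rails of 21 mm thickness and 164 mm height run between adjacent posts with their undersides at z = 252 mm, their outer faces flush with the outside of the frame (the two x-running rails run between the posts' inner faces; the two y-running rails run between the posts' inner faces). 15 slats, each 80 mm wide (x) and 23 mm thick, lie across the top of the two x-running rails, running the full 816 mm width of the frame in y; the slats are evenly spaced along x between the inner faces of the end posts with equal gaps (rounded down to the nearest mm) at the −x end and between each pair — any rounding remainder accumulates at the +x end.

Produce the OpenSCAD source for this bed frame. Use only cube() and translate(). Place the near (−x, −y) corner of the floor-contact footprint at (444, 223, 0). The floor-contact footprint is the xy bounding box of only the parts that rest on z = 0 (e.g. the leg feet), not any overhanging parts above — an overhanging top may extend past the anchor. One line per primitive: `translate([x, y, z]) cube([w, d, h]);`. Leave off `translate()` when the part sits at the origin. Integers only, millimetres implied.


// slat z = rail_z + rail_h = 252 + 164 = 416
// slat gap = ⌊(1812 − 15·80) / 16⌋ = 38
translate([444, 223, 0]) cube([60, 60, 508]);
translate([444, 979, 0]) cube([60, 60, 508]);
translate([2316, 223, 0]) cube([60, 60, 508]);
translate([2316, 979, 0]) cube([60, 60, 508]);
translate([504, 223, 252]) cube([1812, 21, 164]);
translate([504, 1018, 252]) cube([1812, 21, 164]);
translate([444, 283, 252]) cube([21, 696, 164]);
translate([2355, 283, 252]) cube([21, 696, 164]);
translate([542, 223, 416]) cube([80, 816, 23]);
translate([660, 223, 416]) cube([80, 816, 23]);
translate([778, 223, 416]) cube([80, 816, 23]);
translate([896, 223, 416]) cube([80, 816, 23]);
translate([1014, 223, 416]) cube([80, 816, 23]);
translate([1132, 223, 416]) cube([80, 816, 23]);
translate([1250, 223, 416]) cube([80, 816, 23]);
translate([1368, 223, 416]) cube([80, 816, 23]);
translate([1486, 223, 416]) cube([80, 816, 23]);
translate([1604, 223, 416]) cube([80, 816, 23]);
translate([1722, 223, 416]) cube([80, 816, 23]);
translate([1840, 223, 416]) cube([80, 816, 23]);
translate([1958, 223, 416]) cube([80, 816, 23]);
translate([2076, 223, 416]) cube([80, 816, 23]);
translate([2194, 223, 416]) cube([80, 816, 23]);


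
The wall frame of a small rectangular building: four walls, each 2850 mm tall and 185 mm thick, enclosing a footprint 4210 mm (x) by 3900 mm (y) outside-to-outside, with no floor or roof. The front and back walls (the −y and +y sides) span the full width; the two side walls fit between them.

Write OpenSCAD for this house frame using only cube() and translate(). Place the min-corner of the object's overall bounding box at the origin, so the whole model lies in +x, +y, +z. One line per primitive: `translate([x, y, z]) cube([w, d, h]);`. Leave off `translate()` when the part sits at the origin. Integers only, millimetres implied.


cube([4210, 185, 2850]);
translate([0, 3715, 0]) cube([4210, 185, 2850]);
translate([0, 185, 0]) cube([185, 3530, 2850]);
translate([4025, 185, 0]) cube([185, 3530, 2850]);


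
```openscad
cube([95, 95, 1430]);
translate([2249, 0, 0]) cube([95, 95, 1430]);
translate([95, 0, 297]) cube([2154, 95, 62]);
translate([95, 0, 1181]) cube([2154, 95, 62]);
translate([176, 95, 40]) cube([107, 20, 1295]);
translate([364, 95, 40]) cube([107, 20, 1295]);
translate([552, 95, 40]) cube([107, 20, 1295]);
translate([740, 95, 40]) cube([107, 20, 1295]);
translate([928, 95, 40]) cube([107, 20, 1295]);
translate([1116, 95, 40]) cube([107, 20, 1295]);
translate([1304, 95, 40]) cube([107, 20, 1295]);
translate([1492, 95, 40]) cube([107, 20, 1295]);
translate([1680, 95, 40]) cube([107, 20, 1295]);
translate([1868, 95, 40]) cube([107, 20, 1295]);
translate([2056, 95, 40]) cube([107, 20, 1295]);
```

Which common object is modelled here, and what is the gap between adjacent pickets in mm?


A fence section. The picket gap is 81 mm.

Two posts, two rails, 11 pickets — a fence section. Span 2154 mm holds 11 pickets of 107 mm with 12 equal gaps: ⌊(2154 − 11·107) / 12⌋ = 81 mm.


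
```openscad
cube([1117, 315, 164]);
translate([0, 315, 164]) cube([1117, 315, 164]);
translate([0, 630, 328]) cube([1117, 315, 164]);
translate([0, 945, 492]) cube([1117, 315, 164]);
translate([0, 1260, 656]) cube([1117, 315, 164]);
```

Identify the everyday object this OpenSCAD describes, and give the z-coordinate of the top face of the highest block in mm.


A staircase. The total rise is 820 mm.

5 identical blocks, each offset up and back from the previous — a staircase. Each step is 164 mm tall and there are 5 of them, so the total rise is 5 × 164 = 820 mm.


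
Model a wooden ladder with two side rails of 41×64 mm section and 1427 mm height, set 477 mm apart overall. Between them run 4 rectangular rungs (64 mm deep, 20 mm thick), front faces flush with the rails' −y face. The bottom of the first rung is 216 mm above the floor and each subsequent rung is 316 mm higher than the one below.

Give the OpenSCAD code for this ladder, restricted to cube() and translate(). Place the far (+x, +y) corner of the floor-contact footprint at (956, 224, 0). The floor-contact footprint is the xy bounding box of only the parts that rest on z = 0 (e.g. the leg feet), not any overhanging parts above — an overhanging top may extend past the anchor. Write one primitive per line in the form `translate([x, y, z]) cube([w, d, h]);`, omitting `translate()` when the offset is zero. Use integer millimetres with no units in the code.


translate([479, 160, 0]) cube([41, 64, 1427]);
translate([915, 160, 0]) cube([41, 64, 1427]);
translate([520, 160, 216]) cube([395, 64, 20]);
translate([520, 160, 532]) cube([395, 64, 20]);
translate([520, 160, 848]) cube([395, 64, 20]);
translate([520, 160, 1164]) cube([395, 64, 20]);


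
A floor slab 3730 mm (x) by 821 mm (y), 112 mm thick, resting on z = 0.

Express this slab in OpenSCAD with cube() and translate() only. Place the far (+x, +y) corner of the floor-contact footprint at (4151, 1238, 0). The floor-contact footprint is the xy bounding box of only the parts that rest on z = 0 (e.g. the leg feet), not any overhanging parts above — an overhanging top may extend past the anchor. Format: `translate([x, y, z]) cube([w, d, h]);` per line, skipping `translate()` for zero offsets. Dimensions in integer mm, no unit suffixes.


translate([421, 417, 0]) cube([3730, 821, 112]);


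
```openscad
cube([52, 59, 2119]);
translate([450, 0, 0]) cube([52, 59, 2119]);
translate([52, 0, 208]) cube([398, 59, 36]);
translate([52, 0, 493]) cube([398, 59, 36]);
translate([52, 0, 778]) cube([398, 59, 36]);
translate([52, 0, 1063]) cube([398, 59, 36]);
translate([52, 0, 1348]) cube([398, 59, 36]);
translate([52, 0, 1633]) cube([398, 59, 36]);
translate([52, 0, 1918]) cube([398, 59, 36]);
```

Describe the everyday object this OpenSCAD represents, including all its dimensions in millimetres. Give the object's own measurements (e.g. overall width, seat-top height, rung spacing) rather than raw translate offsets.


A straight ladder. Two 52×59 mm vertical rails, 2119 mm tall, stand 502 mm apart (outside-to-outside) with their front faces coplanar on the −y side. 7 rungs, each 59 mm deep and 36 mm tall, span between the inner faces of the rails, front faces flush with the rails. The lowest rung's underside is at z = 208 mm and rungs are spaced 285 mm apart (underside to underside).


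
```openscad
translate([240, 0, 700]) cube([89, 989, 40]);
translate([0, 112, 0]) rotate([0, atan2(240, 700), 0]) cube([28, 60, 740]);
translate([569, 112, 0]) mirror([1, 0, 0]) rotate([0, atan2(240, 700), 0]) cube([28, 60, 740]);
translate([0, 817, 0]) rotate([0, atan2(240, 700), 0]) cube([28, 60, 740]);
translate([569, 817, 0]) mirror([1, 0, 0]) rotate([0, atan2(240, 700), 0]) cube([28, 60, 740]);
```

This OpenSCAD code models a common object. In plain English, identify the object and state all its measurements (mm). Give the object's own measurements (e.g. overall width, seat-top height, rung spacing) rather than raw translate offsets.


A sawhorse. A 89×989×40 mm beam (x, y, z) sits on two A-frame leg pairs. Each pair is two raked legs of 28×60 mm section (60 mm along y) splaying symmetrically in x. Each leg rises 700 mm vertically over 240 mm of horizontal reach and is 740 mm long along its own axis. Every leg's outer bottom edge rests on the floor and its outer top edge meets a bottom edge of the beam — the left legs (tilting toward +x) meet the beam's −x bottom edge, the right legs (their mirror images, tilting toward −x) meet its +x bottom edge — so the leg tops tuck under the beam, the beam's underside is 700 mm above the floor, and the feet are 569 mm apart outside-to-outside with the beam centred between them. The two leg pairs are set in 112 mm from either end of the beam.


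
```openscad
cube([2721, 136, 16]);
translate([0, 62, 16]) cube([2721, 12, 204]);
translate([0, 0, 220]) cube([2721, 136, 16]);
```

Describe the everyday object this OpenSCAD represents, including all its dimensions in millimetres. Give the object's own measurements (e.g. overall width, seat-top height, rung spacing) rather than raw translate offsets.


An I-beam lying along x, 2721 mm long. Overall section height 236 mm. Two flanges 136 mm wide (y) and 16 mm thick, one on the floor and one at the top; a web 12 mm thick runs between them, centred on the flange width.


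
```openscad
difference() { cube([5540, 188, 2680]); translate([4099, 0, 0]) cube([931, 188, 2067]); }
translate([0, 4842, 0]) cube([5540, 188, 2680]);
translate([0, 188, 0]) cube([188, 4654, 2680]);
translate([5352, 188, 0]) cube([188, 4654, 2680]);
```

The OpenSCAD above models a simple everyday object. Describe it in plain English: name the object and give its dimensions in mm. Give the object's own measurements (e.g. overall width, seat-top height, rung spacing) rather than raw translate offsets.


A single room: four walls, each 2680 mm tall and 188 mm thick, enclosing an outside footprint 5540×5030 mm (x × y), no floor or roof. The front and back walls (−y and +y sides) run the full x-width; the side walls fit between their inner faces. A door opening 931 mm wide and 2067 mm tall is cut through the front wall from the floor up, its −x edge 4099 mm from the wall's −x end.


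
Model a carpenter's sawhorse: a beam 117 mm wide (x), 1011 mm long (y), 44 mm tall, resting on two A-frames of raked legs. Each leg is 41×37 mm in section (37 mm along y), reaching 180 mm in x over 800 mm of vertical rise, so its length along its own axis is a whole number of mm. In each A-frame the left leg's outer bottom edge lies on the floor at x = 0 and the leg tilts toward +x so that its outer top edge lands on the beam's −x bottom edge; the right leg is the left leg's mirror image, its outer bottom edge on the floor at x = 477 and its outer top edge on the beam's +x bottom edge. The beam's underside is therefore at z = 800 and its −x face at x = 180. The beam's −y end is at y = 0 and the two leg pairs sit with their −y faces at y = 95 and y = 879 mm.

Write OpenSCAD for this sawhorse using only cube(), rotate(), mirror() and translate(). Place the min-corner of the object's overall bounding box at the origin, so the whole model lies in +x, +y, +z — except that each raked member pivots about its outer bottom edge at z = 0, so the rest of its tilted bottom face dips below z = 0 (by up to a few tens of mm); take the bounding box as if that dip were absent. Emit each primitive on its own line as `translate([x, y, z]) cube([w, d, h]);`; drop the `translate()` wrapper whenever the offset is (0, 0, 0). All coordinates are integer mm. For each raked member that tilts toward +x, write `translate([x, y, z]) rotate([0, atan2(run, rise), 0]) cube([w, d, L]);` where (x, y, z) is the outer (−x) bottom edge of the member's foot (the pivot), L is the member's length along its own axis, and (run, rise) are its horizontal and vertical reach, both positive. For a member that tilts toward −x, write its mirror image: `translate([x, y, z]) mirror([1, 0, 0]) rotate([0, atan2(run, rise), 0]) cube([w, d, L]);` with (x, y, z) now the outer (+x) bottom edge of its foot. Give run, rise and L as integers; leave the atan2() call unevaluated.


translate([180, 0, 800]) cube([117, 1011, 44]);
translate([0, 95, 0]) rotate([0, atan2(180, 800), 0]) cube([41, 37, 820]);
translate([477, 95, 0]) mirror([1, 0, 0]) rotate([0, atan2(180, 800), 0]) cube([41, 37, 820]);
translate([0, 879, 0]) rotate([0, atan2(180, 800), 0]) cube([41, 37, 820]);
translate([477, 879, 0]) mirror([1, 0, 0]) rotate([0, atan2(180, 800), 0]) cube([41, 37, 820]);


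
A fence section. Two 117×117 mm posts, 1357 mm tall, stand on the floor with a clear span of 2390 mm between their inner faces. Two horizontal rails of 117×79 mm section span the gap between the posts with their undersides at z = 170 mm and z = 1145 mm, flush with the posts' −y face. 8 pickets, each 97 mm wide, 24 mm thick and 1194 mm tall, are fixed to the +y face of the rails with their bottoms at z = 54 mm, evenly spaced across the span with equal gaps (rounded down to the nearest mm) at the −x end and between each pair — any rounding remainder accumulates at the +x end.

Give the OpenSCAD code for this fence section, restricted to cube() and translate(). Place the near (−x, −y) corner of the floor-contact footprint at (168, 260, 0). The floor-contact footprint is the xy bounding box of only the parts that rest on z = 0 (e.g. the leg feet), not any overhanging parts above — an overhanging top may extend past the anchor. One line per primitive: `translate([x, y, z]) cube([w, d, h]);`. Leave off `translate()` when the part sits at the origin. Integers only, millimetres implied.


translate([168, 260, 0]) cube([117, 117, 1357]);
translate([2675, 260, 0]) cube([117, 117, 1357]);
translate([285, 260, 170]) cube([2390, 117, 79]);
translate([285, 260, 1145]) cube([2390, 117, 79]);
translate([464, 377, 54]) cube([97, 24, 1194]);
translate([740, 377, 54]) cube([97, 24, 1194]);
translate([1016, 377, 54]) cube([97, 24, 1194]);
translate([1292, 377, 54]) cube([97, 24, 1194]);
translate([1568, 377, 54]) cube([97, 24, 1194]);
translate([1844, 377, 54]) cube([97, 24, 1194]);
translate([2120, 377, 54]) cube([97, 24, 1194]);
translate([2396, 377, 54]) cube([97, 24, 1194]);


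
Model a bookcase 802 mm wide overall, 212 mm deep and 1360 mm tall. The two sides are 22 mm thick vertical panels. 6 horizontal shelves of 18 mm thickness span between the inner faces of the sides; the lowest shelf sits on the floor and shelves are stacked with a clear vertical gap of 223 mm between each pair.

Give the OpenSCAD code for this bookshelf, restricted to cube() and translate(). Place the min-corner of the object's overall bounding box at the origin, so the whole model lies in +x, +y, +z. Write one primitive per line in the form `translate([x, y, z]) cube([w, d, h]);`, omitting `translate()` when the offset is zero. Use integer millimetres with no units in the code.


cube([22, 212, 1360]);
translate([780, 0, 0]) cube([22, 212, 1360]);
translate([22, 0, 0]) cube([758, 212, 18]);
translate([22, 0, 241]) cube([758, 212, 18]);
translate([22, 0, 482]) cube([758, 212, 18]);
translate([22, 0, 723]) cube([758, 212, 18]);
translate([22, 0, 964]) cube([758, 212, 18]);
translate([22, 0, 1205]) cube([758, 212, 18]);


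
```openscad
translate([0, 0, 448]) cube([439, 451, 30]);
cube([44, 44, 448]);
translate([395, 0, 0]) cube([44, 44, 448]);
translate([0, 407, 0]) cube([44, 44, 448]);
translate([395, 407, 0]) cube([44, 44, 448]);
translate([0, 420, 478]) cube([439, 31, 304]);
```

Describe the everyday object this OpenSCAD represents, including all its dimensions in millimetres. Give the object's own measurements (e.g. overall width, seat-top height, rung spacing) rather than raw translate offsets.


A chair. The seat is a 439×451×30 mm slab with its top at z = 478 mm, on four 44×44 mm corner legs (flush with the seat edges, standing on z = 0). A flat backrest 31 mm thick, 304 mm tall, spans the full seat width and rises from the seat top along its +y edge, rear face flush with the rear of the seat.


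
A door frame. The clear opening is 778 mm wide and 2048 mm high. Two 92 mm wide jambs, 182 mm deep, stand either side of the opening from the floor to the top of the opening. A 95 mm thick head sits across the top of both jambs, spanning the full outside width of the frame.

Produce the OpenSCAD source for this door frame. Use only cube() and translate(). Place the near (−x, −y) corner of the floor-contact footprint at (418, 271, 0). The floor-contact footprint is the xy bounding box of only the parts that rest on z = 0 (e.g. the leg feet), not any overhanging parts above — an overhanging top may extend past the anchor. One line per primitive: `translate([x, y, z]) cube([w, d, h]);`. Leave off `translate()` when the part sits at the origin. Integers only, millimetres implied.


translate([418, 271, 0]) cube([92, 182, 2048]);
translate([1288, 271, 0]) cube([92, 182, 2048]);
translate([418, 271, 2048]) cube([962, 182, 95]);


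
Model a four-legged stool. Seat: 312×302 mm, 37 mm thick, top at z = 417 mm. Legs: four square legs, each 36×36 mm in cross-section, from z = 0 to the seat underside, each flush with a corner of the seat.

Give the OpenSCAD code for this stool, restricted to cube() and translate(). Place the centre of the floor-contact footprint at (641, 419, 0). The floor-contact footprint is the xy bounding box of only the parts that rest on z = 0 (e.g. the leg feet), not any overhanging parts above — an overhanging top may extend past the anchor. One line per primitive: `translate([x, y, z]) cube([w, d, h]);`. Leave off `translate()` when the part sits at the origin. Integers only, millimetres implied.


translate([485, 268, 380]) cube([312, 302, 37]);
translate([485, 268, 0]) cube([36, 36, 380]);
translate([761, 268, 0]) cube([36, 36, 380]);
translate([485, 534, 0]) cube([36, 36, 380]);
translate([761, 534, 0]) cube([36, 36, 380]);


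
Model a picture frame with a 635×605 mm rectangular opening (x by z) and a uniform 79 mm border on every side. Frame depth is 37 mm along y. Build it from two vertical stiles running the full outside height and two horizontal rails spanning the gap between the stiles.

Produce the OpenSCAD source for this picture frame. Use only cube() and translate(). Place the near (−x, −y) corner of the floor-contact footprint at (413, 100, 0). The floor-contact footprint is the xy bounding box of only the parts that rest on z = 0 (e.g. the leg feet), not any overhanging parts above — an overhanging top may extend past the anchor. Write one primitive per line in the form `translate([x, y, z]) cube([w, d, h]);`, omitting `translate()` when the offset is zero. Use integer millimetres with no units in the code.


translate([413, 100, 0]) cube([79, 37, 763]);
translate([1127, 100, 0]) cube([79, 37, 763]);
translate([492, 100, 0]) cube([635, 37, 79]);
translate([492, 100, 684]) cube([635, 37, 79]);


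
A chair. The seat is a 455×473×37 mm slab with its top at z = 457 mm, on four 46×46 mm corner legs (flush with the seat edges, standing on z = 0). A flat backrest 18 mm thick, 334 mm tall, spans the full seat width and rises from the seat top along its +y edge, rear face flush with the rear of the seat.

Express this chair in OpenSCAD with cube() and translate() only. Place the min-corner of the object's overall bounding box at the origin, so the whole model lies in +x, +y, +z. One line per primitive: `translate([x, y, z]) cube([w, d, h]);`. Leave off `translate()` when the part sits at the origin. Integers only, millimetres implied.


// leg_h = 457 - 37 = 420
translate([0, 0, 420]) cube([455, 473, 37]);
cube([46, 46, 420]);
translate([409, 0, 0]) cube([46, 46, 420]);
translate([0, 427, 0]) cube([46, 46, 420]);
translate([409, 427, 0]) cube([46, 46, 420]);
translate([0, 455, 457]) cube([455, 18, 334]);


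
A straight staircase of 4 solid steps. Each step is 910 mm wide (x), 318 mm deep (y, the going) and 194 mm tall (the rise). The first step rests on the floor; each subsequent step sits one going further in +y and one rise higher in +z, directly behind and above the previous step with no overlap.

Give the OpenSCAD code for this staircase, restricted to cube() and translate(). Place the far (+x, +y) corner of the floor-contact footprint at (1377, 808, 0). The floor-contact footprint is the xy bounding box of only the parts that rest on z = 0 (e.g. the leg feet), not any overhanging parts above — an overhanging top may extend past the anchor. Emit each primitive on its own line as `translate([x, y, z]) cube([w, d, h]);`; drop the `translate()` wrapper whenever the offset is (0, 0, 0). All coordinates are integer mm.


translate([467, 490, 0]) cube([910, 318, 194]);
translate([467, 808, 194]) cube([910, 318, 194]);
translate([467, 1126, 388]) cube([910, 318, 194]);
translate([467, 1444, 582]) cube([910, 318, 194]);


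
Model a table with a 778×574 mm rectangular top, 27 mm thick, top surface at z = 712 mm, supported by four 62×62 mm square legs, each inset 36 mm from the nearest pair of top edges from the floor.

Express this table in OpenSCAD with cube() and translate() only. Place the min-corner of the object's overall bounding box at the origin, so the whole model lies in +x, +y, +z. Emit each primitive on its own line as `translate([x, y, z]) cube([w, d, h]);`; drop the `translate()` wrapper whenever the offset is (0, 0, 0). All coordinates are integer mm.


translate([0, 0, 685]) cube([778, 574, 27]);
translate([36, 36, 0]) cube([62, 62, 685]);
translate([680, 36, 0]) cube([62, 62, 685]);
translate([36, 476, 0]) cube([62, 62, 685]);
translate([680, 476, 0]) cube([62, 62, 685]);
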